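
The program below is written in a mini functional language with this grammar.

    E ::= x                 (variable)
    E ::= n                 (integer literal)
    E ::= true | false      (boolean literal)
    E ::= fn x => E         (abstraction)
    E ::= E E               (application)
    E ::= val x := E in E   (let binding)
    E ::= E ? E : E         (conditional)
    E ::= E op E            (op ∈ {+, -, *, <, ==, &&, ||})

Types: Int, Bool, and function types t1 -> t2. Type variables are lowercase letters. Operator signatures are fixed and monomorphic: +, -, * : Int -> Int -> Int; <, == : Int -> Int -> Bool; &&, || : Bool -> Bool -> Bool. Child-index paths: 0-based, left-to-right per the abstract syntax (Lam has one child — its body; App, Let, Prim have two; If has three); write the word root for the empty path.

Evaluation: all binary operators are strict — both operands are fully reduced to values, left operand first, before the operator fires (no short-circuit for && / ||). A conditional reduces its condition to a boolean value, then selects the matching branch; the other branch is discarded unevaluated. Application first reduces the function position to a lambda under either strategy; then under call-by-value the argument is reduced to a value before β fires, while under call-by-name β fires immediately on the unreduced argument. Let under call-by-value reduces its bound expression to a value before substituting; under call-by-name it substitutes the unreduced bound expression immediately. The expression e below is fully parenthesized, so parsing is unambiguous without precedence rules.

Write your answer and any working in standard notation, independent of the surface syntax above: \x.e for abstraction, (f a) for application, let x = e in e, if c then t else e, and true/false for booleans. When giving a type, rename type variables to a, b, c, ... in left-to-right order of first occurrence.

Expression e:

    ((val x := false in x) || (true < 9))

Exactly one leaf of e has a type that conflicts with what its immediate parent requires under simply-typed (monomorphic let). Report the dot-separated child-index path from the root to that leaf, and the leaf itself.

Answer: 1.0 : true

Working:
let x : Bool
x : Bool
  unify Bool ~ Bool
  unify Bool ~ Int
  FAIL: mismatch Bool ~ Int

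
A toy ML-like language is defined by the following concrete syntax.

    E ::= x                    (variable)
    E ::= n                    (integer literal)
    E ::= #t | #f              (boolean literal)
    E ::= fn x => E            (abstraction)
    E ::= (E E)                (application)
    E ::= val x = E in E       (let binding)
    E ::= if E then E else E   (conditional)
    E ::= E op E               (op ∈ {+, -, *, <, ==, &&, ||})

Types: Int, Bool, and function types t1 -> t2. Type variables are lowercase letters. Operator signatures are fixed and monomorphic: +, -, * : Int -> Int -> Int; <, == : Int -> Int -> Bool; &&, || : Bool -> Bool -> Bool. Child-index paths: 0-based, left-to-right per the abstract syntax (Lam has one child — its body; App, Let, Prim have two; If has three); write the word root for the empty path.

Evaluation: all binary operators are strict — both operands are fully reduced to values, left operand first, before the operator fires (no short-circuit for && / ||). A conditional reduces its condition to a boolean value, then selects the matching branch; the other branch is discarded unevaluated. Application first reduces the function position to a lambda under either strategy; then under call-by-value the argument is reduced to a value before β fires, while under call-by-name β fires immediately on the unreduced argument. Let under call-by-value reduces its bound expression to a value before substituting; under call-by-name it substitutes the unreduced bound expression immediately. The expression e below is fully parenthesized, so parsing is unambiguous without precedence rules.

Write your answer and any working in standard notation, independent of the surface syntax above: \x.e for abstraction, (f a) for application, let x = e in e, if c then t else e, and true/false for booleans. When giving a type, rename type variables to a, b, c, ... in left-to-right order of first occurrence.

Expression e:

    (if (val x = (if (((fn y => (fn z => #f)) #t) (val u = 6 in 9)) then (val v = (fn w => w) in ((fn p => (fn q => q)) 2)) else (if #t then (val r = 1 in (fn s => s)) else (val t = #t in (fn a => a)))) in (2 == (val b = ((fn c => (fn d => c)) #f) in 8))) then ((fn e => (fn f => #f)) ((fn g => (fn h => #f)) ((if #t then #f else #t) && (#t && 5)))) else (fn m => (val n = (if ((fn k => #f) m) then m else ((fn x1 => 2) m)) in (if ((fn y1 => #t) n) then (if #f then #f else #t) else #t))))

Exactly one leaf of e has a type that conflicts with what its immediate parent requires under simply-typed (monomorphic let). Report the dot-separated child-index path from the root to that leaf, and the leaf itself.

Derivation:
\z._ : b -> Bool
\y._ : a -> b -> Bool
  unify a -> b -> Bool ~ Bool -> c
  unify a ~ Bool
  unify b -> Bool ~ c
_ _ : b -> Bool
let u : Int
  unify b -> Bool ~ Int -> d
  unify b ~ Int
  unify Bool ~ d
_ _ : Bool
  unify Bool ~ Bool
w : e
\w._ : e -> e
let v : e -> e
q : g
\q._ : g -> g
\p._ : f -> g -> g
  unify f -> g -> g ~ Int -> h
  unify f ~ Int
  unify g -> g ~ h
_ _ : g -> g
  unify Bool ~ Bool
let r : Int
s : i
\s._ : i -> i
let t : Bool
a : j
\a._ : j -> j
  unify i -> i ~ j -> j
  unify i ~ j
  unify j ~ j
  unify g -> g ~ j -> j
  unify g ~ j
  unify j ~ j
let x : j -> j
  unify Int ~ Int
c : k
\d._ : l -> k
\c._ : k -> l -> k
  unify k -> l -> k ~ Bool -> m
  unify k ~ Bool
  unify l -> Bool ~ m
_ _ : l -> Bool
let b : l -> Bool
  unify Int ~ Int
  unify Bool ~ Bool
\f._ : o -> Bool
\e._ : n -> o -> Bool
\h._ : q -> Bool
\g._ : p -> q -> Bool
  unify Bool ~ Bool
  unify Bool ~ Bool
  unify Bool ~ Bool
  unify Bool ~ Bool
  unify Int ~ Bool
  FAIL: mismatch Int ~ Bool

Answer: 1.1.1.1.1 : 5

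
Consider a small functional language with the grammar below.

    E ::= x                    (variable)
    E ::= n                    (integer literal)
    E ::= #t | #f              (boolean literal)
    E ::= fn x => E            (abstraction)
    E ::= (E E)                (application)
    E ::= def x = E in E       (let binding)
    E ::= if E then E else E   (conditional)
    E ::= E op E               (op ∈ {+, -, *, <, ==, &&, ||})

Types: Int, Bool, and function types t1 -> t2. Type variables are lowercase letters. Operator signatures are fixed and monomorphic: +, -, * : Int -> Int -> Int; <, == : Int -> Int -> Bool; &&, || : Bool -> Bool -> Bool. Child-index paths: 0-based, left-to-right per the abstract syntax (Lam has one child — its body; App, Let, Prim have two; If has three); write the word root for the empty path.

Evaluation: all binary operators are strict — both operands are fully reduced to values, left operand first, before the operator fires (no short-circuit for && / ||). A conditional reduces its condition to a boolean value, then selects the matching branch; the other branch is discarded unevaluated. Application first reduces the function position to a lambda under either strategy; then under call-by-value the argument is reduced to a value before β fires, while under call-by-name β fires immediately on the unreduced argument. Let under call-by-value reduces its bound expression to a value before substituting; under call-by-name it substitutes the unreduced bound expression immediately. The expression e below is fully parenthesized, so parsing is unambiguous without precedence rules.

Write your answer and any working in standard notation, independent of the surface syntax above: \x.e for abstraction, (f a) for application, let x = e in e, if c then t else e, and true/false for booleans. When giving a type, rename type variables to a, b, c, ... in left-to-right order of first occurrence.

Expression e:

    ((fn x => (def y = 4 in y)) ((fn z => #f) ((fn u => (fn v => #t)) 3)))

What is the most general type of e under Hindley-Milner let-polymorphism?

Trace:
let y : Int
y : Int
\x._ : a -> Int
\z._ : b -> Bool
\v._ : d -> Bool
\u._ : c -> d -> Bool
  unify c -> d -> Bool ~ Int -> e
  unify c ~ Int
  unify d -> Bool ~ e
_ _ : d -> Bool
  unify b -> Bool ~ (d -> Bool) -> f
  unify b ~ d -> Bool
  unify Bool ~ f
_ _ : Bool
  unify a -> Int ~ Bool -> g
  unify a ~ Bool
  unify Int ~ g
_ _ : Int

Answer: Int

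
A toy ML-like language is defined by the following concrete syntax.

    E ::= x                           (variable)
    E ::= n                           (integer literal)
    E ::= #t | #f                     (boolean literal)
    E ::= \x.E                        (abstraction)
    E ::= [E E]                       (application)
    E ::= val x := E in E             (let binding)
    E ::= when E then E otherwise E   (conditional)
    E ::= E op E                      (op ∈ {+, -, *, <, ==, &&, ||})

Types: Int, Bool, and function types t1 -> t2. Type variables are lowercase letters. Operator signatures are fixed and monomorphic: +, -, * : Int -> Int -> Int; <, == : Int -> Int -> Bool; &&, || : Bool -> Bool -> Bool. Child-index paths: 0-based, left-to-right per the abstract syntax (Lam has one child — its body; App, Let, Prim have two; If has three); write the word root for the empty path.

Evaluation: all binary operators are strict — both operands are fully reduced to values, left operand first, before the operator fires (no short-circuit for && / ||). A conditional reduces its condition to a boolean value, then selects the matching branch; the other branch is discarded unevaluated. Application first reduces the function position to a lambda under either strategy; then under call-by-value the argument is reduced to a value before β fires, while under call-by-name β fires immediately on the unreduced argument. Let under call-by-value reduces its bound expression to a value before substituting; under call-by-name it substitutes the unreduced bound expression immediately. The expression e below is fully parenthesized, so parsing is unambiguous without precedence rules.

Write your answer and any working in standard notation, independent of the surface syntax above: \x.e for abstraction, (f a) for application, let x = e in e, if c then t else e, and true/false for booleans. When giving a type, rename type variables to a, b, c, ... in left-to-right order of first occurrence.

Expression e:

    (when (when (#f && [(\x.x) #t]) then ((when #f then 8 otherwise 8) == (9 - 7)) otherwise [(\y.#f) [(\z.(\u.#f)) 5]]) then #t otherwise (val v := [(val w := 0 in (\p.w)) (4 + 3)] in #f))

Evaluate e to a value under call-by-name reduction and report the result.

Answer: false

Derivation:
step 0: (if (if (false && ((\x.x) true)) then ((if false then 8 else 8) == (9 - 7)) else ((\y.false) ((\z.(\u.false)) 5))) then true else (let v = ((let w = 0 in (\p.w)) (4 + 3)) in false))
step 1: [beta@0.0.1] (if (if (false && true) then ((if false then 8 else 8) == (9 - 7)) else ((\y.false) ((\z.(\u.false)) 5))) then true else (let v = ((let w = 0 in (\p.w)) (4 + 3)) in false))
step 2: [delta@0.0] (if (if false then ((if false then 8 else 8) == (9 - 7)) else ((\y.false) ((\z.(\u.false)) 5))) then true else (let v = ((let w = 0 in (\p.w)) (4 + 3)) in false))
step 3: [if@0] (if ((\y.false) ((\z.(\u.false)) 5)) then true else (let v = ((let w = 0 in (\p.w)) (4 + 3)) in false))
step 4: [beta@0] (if false then true else (let v = ((let w = 0 in (\p.w)) (4 + 3)) in false))
step 5: [if@root] (let v = ((let w = 0 in (\p.w)) (4 + 3)) in false)
step 6: [let@root] false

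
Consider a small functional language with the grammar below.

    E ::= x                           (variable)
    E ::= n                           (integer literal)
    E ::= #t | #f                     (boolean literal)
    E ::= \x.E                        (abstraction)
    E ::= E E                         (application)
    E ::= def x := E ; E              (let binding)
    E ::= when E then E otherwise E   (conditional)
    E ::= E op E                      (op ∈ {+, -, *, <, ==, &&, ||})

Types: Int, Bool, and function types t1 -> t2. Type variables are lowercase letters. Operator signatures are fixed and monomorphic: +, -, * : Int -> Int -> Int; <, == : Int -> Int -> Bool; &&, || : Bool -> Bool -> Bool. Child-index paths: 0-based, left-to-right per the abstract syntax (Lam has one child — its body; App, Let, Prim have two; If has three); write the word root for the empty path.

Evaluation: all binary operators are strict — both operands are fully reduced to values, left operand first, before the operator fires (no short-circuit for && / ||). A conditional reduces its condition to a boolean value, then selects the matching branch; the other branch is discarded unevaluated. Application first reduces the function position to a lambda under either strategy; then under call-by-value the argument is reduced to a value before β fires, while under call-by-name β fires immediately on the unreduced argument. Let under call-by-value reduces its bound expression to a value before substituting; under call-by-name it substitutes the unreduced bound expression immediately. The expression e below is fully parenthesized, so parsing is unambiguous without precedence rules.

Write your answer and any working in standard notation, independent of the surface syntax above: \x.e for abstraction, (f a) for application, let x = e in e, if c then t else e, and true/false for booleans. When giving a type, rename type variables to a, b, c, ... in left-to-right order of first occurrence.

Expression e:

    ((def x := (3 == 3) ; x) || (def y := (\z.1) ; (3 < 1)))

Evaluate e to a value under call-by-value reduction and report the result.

Trace:
step 0: ((let x = (3 == 3) in x) || (let y = (\z.1) in (3 < 1)))
step 1: [delta@0.0] ((let x = true in x) || (let y = (\z.1) in (3 < 1)))
step 2: [let@0] (true || (let y = (\z.1) in (3 < 1)))
step 3: [let@1] (true || (3 < 1))
step 4: [delta@1] (true || false)
step 5: [delta@root] true

Answer: true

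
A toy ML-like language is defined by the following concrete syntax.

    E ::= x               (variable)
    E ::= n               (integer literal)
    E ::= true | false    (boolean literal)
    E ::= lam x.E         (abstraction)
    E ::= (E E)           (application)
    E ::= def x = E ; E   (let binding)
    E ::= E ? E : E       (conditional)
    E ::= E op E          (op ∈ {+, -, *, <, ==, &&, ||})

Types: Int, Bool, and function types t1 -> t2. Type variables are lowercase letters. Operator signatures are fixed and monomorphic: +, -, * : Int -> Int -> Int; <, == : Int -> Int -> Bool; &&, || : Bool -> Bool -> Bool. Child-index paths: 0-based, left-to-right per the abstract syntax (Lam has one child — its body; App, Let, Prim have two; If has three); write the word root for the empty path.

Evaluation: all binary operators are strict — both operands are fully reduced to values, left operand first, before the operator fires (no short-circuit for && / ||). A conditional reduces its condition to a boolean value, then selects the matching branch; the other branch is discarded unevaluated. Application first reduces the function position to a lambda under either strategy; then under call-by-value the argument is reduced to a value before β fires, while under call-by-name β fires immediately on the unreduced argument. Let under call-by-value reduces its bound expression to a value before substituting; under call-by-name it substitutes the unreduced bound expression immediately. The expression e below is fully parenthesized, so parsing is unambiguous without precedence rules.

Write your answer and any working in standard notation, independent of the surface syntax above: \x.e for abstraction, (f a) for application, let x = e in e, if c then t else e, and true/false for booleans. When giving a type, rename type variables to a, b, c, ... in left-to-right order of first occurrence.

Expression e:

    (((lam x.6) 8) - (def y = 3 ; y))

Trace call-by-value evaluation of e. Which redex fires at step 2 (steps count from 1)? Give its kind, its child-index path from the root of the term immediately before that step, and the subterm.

Working:
step 0: (((\x.6) 8) - (let y = 3 in y))
step 1: [beta@0] (6 - (let y = 3 in y))
step 2: [let@1] (6 - 3)

Answer: let at 1 : (let y = 3 in y)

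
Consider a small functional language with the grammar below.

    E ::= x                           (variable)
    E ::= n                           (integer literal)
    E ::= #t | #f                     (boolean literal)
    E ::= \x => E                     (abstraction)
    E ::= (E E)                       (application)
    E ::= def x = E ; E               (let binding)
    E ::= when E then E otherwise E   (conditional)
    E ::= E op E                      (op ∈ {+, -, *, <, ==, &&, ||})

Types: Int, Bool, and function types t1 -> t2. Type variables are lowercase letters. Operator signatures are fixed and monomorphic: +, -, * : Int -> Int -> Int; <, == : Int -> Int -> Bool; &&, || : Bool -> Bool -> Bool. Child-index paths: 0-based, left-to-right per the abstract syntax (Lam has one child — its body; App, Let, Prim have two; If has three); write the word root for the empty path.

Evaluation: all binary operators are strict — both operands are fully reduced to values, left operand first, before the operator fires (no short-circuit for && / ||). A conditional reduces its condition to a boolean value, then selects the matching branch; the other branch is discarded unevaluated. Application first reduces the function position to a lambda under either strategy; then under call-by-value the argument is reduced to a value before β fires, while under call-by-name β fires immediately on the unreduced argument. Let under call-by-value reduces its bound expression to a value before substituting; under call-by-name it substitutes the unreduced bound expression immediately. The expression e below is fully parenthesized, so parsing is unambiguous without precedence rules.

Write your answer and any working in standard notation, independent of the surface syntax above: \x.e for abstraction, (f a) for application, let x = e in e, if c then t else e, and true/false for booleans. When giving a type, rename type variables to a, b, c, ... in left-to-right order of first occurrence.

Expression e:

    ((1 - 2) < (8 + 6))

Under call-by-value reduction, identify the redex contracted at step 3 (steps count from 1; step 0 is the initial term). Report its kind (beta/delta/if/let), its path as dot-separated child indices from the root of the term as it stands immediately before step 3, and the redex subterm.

Working:
step 0: ((1 - 2) < (8 + 6))
step 1: [delta@0] (-1 < (8 + 6))
step 2: [delta@1] (-1 < 14)
step 3: [delta@root] true

Answer: delta at root : (-1 < 14)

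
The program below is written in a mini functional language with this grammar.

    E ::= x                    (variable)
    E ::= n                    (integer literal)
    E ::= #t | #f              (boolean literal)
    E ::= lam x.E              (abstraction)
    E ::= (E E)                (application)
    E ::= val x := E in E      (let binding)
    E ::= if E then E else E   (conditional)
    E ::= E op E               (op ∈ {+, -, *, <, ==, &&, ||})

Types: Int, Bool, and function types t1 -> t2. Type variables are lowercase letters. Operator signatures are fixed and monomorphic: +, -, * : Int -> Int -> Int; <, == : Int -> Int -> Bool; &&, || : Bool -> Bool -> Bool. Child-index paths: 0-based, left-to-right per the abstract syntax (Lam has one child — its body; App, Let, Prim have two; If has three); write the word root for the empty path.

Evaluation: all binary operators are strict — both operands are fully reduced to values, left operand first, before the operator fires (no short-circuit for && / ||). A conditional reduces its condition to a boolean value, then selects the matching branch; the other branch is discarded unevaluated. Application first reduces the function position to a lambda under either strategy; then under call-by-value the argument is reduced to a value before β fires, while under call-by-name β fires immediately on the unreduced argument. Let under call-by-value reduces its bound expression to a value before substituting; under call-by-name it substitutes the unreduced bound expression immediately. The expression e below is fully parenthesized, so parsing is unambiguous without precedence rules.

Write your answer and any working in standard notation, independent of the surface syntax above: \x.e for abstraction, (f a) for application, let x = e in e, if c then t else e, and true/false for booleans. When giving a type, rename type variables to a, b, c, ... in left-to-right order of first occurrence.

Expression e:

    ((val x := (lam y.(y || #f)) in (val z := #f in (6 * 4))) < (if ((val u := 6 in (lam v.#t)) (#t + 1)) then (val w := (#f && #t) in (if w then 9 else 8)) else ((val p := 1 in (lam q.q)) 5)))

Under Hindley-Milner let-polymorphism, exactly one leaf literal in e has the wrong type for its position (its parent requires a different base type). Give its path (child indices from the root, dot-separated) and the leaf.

Answer: 1.0.1.0 : true

Trace:
y : a
  unify a ~ Bool
  unify Bool ~ Bool
\y._ : Bool -> Bool
let x : Bool -> Bool
let z : Bool
  unify Int ~ Int
  unify Int ~ Int
  unify Int ~ Int
let u : Int
\v._ : b -> Bool
  unify Bool ~ Int
  FAIL: mismatch Bool ~ Int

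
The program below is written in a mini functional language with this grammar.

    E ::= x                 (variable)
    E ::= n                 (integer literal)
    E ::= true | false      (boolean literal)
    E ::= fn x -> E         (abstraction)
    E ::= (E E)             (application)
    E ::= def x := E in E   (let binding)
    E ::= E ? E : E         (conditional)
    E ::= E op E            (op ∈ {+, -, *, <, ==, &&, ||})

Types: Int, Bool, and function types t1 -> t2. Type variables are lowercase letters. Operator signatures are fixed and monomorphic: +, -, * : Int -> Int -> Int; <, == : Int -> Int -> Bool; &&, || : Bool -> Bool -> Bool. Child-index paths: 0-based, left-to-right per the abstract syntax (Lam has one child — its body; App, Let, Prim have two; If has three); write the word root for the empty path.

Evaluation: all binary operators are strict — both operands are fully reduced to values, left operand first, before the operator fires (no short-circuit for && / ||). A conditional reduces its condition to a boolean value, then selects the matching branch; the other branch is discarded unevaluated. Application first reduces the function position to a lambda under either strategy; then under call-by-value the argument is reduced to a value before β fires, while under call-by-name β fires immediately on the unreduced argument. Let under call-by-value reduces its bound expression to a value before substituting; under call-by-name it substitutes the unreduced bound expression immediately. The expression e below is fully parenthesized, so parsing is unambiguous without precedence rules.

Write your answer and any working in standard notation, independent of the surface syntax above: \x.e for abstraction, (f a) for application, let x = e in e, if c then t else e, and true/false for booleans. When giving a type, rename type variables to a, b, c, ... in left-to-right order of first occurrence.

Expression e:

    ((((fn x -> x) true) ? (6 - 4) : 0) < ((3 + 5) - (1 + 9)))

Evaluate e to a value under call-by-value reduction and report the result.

Answer: false

Derivation:
step 0: ((if ((\x.x) true) then (6 - 4) else 0) < ((3 + 5) - (1 + 9)))
step 1: [beta@0.0] ((if true then (6 - 4) else 0) < ((3 + 5) - (1 + 9)))
step 2: [if@0] ((6 - 4) < ((3 + 5) - (1 + 9)))
step 3: [delta@0] (2 < ((3 + 5) - (1 + 9)))
step 4: [delta@1.0] (2 < (8 - (1 + 9)))
step 5: [delta@1.1] (2 < (8 - 10))
step 6: [delta@1] (2 < -2)
step 7: [delta@root] false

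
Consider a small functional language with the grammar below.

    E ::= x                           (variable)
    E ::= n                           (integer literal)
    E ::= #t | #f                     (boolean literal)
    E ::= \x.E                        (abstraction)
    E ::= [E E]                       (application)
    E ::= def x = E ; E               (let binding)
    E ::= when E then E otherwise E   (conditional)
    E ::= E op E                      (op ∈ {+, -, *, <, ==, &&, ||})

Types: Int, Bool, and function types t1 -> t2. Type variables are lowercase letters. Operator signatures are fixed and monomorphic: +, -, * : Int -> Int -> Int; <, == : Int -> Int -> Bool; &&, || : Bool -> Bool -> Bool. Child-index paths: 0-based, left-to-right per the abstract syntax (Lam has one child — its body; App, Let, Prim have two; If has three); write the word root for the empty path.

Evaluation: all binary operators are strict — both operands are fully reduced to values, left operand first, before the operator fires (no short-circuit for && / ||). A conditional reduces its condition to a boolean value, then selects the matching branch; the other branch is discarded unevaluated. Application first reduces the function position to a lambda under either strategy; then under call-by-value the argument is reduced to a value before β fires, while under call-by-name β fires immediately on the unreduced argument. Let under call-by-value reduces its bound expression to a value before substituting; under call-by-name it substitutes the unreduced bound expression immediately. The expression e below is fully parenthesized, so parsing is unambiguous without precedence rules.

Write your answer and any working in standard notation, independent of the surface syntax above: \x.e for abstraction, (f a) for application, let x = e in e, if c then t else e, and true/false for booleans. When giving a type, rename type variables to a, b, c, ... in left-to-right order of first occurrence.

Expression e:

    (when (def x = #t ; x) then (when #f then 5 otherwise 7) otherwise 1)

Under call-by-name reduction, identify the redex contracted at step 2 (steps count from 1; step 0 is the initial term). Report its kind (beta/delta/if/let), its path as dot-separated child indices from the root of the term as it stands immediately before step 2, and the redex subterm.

Working:
step 0: (if (let x = true in x) then (if false then 5 else 7) else 1)
step 1: [let@0] (if true then (if false then 5 else 7) else 1)
step 2: [if@root] (if false then 5 else 7)

Answer: if at root : (if true then (if false then 5 else 7) else 1)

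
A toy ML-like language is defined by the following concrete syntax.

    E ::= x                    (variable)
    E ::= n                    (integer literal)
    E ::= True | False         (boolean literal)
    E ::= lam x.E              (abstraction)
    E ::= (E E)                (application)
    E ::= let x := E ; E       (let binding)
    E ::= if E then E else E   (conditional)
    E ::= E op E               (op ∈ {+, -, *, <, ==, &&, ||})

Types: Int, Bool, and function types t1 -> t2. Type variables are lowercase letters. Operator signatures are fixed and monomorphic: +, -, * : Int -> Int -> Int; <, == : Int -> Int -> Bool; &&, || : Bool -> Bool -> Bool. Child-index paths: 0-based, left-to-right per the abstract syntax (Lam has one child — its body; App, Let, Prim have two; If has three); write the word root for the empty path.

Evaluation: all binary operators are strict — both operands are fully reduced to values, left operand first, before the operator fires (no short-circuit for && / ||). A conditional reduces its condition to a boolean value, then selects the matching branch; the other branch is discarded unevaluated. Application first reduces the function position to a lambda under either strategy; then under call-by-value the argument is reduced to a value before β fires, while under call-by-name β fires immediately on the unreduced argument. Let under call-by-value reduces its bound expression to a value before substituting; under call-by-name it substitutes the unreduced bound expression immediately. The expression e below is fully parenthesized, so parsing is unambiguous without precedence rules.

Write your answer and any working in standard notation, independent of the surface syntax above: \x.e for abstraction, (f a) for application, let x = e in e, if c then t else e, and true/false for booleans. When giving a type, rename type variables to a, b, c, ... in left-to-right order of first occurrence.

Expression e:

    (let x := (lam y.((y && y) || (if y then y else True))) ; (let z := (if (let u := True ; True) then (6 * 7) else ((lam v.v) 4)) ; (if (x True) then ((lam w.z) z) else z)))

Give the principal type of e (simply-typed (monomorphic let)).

Working:
y : a
  unify a ~ Bool
y : Bool
  unify Bool ~ Bool
  unify Bool ~ Bool
y : Bool
  unify Bool ~ Bool
y : Bool
  unify Bool ~ Bool
  unify Bool ~ Bool
\y._ : Bool -> Bool
let x : Bool -> Bool
let u : Bool
  unify Bool ~ Bool
  unify Int ~ Int
  unify Int ~ Int
v : b
\v._ : b -> b
  unify b -> b ~ Int -> c
  unify b ~ Int
  unify Int ~ c
_ _ : Int
  unify Int ~ Int
let z : Int
x : Bool -> Bool
  unify Bool -> Bool ~ Bool -> d
  unify Bool ~ Bool
  unify Bool ~ d
_ _ : Bool
  unify Bool ~ Bool
z : Int
\w._ : e -> Int
z : Int
  unify e -> Int ~ Int -> f
  unify e ~ Int
  unify Int ~ f
_ _ : Int
z : Int
  unify Int ~ Int

Answer: Int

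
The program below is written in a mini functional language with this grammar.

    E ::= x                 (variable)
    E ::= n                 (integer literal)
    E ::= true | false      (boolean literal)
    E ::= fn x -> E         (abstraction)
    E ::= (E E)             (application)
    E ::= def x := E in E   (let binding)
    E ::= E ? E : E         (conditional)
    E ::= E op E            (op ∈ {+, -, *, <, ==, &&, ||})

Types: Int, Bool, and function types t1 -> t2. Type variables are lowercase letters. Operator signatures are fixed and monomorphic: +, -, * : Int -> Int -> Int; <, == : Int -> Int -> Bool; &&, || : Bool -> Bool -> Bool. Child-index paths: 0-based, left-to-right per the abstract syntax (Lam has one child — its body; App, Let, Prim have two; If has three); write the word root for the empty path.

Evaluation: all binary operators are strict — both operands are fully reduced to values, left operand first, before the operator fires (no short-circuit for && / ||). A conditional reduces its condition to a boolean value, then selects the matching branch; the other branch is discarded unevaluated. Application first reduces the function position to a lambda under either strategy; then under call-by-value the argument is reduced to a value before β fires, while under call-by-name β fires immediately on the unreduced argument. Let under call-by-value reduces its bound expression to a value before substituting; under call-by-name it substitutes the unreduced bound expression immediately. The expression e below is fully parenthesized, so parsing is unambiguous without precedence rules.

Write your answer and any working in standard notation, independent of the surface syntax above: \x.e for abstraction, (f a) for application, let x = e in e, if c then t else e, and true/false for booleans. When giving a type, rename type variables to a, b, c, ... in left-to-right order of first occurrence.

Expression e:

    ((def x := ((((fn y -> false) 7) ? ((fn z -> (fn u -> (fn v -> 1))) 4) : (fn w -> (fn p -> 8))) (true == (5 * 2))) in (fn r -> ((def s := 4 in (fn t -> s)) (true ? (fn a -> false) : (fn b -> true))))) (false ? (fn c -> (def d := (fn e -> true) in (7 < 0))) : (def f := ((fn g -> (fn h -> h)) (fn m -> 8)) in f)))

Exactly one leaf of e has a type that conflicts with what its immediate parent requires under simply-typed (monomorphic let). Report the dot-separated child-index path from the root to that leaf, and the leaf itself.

Trace:
\y._ : a -> Bool
  unify a -> Bool ~ Int -> b
  unify a ~ Int
  unify Bool ~ b
_ _ : Bool
  unify Bool ~ Bool
\v._ : e -> Int
\u._ : d -> e -> Int
\z._ : c -> d -> e -> Int
  unify c -> d -> e -> Int ~ Int -> f
  unify c ~ Int
  unify d -> e -> Int ~ f
_ _ : d -> e -> Int
\p._ : h -> Int
\w._ : g -> h -> Int
  unify d -> e -> Int ~ g -> h -> Int
  unify d ~ g
  unify e -> Int ~ h -> Int
  unify e ~ h
  unify Int ~ Int
  unify Bool ~ Int
  FAIL: mismatch Bool ~ Int

Answer: 0.0.1.0 : true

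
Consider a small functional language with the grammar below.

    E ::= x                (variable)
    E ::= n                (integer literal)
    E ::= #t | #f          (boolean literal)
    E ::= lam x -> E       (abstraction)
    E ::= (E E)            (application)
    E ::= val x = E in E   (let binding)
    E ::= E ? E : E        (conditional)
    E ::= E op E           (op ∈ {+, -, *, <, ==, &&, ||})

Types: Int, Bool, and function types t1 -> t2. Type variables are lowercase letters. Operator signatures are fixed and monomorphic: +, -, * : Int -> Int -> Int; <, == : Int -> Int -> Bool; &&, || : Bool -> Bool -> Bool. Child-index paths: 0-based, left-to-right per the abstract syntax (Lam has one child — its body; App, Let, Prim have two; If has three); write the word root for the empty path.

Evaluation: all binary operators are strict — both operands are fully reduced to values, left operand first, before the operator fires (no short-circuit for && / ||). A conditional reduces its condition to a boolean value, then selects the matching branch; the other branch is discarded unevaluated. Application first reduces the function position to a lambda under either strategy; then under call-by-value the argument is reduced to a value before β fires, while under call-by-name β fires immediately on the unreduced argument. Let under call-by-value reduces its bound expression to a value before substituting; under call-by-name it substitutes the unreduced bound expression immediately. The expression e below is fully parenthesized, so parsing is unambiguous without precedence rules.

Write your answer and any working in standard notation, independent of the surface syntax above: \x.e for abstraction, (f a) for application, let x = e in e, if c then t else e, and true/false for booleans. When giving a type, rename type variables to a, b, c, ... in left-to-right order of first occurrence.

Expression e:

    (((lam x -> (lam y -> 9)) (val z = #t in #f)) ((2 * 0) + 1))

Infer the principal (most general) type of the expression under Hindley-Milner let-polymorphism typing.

Working:
\y._ : b -> Int
\x._ : a -> b -> Int
let z : Bool
  unify a -> b -> Int ~ Bool -> c
  unify a ~ Bool
  unify b -> Int ~ c
_ _ : b -> Int
  unify Int ~ Int
  unify Int ~ Int
  unify Int ~ Int
  unify Int ~ Int
  unify b -> Int ~ Int -> d
  unify b ~ Int
  unify Int ~ d
_ _ : Int

Answer: Int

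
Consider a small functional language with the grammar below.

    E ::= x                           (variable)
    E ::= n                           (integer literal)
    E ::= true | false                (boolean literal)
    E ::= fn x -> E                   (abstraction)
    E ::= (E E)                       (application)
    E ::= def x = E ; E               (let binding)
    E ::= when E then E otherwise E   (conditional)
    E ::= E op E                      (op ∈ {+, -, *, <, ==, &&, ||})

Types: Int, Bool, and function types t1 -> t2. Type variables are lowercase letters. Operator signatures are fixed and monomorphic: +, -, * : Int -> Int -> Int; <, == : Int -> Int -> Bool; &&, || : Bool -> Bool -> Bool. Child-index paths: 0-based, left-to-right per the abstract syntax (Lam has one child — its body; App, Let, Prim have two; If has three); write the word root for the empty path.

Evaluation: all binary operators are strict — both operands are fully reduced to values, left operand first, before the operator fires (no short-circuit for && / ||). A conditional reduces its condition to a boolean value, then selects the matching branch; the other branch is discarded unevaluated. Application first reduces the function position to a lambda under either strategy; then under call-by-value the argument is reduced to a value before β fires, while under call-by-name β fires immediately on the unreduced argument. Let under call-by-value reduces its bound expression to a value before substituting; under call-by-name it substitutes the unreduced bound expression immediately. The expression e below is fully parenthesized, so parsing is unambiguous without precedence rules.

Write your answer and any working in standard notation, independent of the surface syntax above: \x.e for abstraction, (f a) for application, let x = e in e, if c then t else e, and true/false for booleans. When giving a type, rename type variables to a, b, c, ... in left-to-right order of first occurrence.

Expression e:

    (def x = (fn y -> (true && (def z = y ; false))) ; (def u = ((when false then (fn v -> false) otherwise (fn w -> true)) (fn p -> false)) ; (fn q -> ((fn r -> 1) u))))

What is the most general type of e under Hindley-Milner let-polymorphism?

Working:
  unify Bool ~ Bool
y : a
let z : a
  unify Bool ~ Bool
\y._ : a -> Bool
let x : forall. a -> Bool
  unify Bool ~ Bool
\v._ : b -> Bool
\w._ : c -> Bool
  unify b -> Bool ~ c -> Bool
  unify b ~ c
  unify Bool ~ Bool
\p._ : d -> Bool
  unify c -> Bool ~ (d -> Bool) -> e
  unify c ~ d -> Bool
  unify Bool ~ e
_ _ : Bool
let u : Bool
\r._ : g -> Int
u : Bool
  unify g -> Int ~ Bool -> h
  unify g ~ Bool
  unify Int ~ h
_ _ : Int
\q._ : f -> Int

Answer: a -> Int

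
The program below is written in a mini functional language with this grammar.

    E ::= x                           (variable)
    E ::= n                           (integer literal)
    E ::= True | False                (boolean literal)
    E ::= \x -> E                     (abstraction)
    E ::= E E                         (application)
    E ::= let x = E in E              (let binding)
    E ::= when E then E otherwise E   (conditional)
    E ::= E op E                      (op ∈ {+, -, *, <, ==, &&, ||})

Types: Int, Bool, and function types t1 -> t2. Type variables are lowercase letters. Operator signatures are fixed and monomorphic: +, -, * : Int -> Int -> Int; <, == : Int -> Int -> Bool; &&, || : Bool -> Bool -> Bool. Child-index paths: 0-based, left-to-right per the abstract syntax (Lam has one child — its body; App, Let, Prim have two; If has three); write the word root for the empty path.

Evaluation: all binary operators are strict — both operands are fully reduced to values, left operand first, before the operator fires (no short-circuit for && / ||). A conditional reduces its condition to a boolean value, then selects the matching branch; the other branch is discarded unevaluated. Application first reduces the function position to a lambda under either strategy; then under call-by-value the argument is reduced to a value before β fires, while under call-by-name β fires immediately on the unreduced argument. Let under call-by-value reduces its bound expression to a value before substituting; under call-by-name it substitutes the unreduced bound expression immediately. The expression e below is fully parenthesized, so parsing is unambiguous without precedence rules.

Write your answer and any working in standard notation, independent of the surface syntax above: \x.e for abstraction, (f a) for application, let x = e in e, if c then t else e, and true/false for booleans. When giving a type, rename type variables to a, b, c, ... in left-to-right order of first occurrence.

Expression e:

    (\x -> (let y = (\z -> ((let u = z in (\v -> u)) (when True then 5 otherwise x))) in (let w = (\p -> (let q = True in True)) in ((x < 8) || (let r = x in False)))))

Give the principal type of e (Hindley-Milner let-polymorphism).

Working:
z : b
let u : b
u : b
\v._ : c -> b
  unify Bool ~ Bool
x : a
  unify Int ~ a
  unify c -> b ~ Int -> d
  unify c ~ Int
  unify b ~ d
_ _ : d
\z._ : d -> d
let y : forall. d -> d
let q : Bool
\p._ : e -> Bool
let w : forall. e -> Bool
x : Int
  unify Int ~ Int
  unify Int ~ Int
  unify Bool ~ Bool
x : Int
let r : Int
  unify Bool ~ Bool
\x._ : Int -> Bool

Answer: Int -> Bool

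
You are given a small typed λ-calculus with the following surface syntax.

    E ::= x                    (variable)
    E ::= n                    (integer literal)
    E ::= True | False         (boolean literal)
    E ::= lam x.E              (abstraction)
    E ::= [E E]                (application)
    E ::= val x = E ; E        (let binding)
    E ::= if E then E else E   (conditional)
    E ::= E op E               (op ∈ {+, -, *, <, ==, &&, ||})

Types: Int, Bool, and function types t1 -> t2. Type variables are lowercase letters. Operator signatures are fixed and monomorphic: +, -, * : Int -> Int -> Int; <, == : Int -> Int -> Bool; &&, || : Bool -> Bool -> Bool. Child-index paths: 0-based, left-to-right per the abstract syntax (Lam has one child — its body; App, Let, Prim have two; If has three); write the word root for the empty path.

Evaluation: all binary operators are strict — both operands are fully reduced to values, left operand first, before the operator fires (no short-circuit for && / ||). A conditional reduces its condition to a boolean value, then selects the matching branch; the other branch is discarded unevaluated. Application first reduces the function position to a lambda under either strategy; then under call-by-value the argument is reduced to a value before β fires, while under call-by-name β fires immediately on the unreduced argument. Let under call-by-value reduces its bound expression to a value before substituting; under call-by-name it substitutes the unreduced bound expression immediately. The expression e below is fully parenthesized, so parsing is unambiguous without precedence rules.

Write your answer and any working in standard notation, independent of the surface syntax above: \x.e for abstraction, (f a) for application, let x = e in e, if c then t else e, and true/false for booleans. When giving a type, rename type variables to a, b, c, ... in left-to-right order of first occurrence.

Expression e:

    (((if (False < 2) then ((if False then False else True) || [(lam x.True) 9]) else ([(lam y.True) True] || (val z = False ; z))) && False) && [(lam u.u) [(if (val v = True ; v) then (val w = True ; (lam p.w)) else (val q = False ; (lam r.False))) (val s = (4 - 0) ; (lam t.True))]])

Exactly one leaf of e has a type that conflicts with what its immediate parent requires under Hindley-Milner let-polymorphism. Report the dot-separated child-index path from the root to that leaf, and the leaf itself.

Answer: 0.0.0.0 : false

Trace:
  unify Bool ~ Int
  FAIL: mismatch Bool ~ Int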